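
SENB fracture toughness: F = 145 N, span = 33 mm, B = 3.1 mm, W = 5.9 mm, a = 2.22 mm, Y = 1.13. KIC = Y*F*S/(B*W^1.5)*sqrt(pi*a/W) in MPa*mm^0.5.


KIC = 1.13*145*33/(3.1*5.9^1.5)*sqrt(pi*2.22/5.9) = 132.33

132.33


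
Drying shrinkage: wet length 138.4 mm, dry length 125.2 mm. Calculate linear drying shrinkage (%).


DS = (138.4 - 125.2) / 138.4 * 100 = 9.54%

9.54


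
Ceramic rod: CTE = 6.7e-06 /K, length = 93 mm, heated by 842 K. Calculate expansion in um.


dL = 6.7e-06 * 93 * 842 * 1000 = 524.65 um

524.65


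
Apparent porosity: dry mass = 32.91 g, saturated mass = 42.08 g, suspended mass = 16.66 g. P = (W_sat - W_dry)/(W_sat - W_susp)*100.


P = (42.08 - 32.91) / (42.08 - 16.66) * 100 = 9.17 / 25.42 * 100 = 36.1%

36.1


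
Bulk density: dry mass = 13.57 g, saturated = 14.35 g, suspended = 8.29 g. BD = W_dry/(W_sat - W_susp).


BD = 13.57 / (14.35 - 8.29) = 13.57 / 6.06 = 2.239 g/cm^3

2.239


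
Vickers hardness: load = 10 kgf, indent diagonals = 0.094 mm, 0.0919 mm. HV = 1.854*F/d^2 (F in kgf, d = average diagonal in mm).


d_avg = (0.094+0.0919)/2 = 0.09295 mm
HV = 1.854*10/0.09295^2 = 2146

2146


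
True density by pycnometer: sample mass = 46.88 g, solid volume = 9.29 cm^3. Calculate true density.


TD = 46.88 / 9.29 = 5.046 g/cm^3

5.046


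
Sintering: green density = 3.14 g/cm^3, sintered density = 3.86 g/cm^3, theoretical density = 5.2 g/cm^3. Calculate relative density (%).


Relative = 3.86 / 5.2 * 100 = 74.2%

74.2


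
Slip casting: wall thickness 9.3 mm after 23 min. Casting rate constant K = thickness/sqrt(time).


K = 9.3 / sqrt(23) = 9.3 / 4.7958 = 1.939 mm/min^0.5

1.939


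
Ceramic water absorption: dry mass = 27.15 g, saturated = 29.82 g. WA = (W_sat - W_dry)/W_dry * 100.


WA = (29.82 - 27.15) / 27.15 * 100 = 9.83%

9.83


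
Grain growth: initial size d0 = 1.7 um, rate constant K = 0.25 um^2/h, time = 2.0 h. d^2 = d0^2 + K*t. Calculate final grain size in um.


d^2 = 1.7^2 + 0.25*2.0 = 3.39
d = sqrt(3.39) = 1.84 um

1.84


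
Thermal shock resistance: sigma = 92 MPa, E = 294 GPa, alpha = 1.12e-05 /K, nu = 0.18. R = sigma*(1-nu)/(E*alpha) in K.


R = 92*(1-0.18)/(294*1000*1.12e-05) = 23 K

23


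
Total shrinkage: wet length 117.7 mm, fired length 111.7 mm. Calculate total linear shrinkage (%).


TS = (117.7 - 111.7) / 117.7 * 100 = 5.1%

5.1


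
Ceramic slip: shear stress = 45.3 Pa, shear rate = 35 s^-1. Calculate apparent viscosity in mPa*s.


eta = tau/gamma * 1000 = 45.3/35 * 1000 = 1294.3 mPa*s

1294.3


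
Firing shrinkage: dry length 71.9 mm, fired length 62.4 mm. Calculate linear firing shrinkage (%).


FS = (71.9 - 62.4) / 71.9 * 100 = 13.21%

13.21


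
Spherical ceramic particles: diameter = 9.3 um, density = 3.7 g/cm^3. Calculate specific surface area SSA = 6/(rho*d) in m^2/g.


SSA = 6 / (3.7 * 9.3) = 0.174 m^2/g

0.174


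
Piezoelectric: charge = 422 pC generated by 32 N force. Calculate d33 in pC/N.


d33 = 422 / 32 = 13.2 pC/N

13.2


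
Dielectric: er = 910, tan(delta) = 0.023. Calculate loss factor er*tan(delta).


Loss = 910 * 0.023 = 20.93

20.93


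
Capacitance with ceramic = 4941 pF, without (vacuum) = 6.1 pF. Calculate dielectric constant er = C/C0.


er = 4941 / 6.1 = 810.0

810.0


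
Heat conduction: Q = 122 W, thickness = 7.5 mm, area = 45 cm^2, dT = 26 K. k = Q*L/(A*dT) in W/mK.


k = 122*7.5/1000/(45/10000*26) = 7.82 W/mK

7.82


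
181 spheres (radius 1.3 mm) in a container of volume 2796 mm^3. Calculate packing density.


V_sphere = 4/3*pi*1.3^3 = 9.2028 mm^3
Total V = 181*9.2028 = 1665.7068 mm^3
PD = 1665.7068 / 2796 = 0.596

0.596


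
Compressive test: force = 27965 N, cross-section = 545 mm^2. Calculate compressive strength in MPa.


CS = 27965 / 545 = 51.3 MPa

51.3


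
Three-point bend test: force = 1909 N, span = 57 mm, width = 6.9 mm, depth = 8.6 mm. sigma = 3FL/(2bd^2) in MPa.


sigma = 3*1909*57/(2*6.9*8.6^2) = 319.8 MPa

319.8


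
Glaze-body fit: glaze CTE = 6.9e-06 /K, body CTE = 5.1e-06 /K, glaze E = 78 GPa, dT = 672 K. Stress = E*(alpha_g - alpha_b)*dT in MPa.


Stress = 78*1000*(6.9e-06 - 5.1e-06)*672 = 94.3 MPa

94.3


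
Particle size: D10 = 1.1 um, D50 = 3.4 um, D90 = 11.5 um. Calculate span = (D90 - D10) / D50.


Span = (11.5 - 1.1) / 3.4 = 10.4 / 3.4 = 3.059

3.059


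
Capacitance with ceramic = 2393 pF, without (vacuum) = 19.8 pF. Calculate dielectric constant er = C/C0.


er = 2393 / 19.8 = 120.86

120.86


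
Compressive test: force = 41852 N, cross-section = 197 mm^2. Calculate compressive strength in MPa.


CS = 41852 / 197 = 212.4 MPa

212.4


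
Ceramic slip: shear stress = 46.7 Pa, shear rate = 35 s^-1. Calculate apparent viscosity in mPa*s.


eta = tau/gamma * 1000 = 46.7/35 * 1000 = 1334.3 mPa*s

1334.3


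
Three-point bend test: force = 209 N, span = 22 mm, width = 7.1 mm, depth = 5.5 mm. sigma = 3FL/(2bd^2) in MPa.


sigma = 3*209*22/(2*7.1*5.5^2) = 32.1 MPa

32.1


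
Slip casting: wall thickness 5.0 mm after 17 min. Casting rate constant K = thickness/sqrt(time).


K = 5.0 / sqrt(17) = 5.0 / 4.1231 = 1.213 mm/min^0.5

1.213


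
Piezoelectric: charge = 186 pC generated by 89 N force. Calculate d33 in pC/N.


d33 = 186 / 89 = 2.1 pC/N

2.1


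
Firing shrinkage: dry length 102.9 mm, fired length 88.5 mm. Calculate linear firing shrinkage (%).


FS = (102.9 - 88.5) / 102.9 * 100 = 13.99%

13.99


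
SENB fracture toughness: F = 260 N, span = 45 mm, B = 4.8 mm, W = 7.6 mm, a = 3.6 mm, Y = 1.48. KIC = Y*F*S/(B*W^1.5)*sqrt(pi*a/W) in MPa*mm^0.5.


KIC = 1.48*260*45/(4.8*7.6^1.5)*sqrt(pi*3.6/7.6) = 210.04

210.04


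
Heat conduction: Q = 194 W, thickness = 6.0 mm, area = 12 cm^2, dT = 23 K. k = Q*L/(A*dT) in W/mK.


k = 194*6.0/1000/(12/10000*23) = 42.17 W/mK

42.17


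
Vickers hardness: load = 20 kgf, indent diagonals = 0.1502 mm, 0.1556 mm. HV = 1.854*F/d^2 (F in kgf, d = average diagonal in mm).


d_avg = (0.1502+0.1556)/2 = 0.1529 mm
HV = 1.854*20/0.1529^2 = 1586

1586


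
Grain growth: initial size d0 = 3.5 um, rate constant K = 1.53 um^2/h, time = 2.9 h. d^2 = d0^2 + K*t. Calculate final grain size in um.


d^2 = 3.5^2 + 1.53*2.9 = 16.687
d = sqrt(16.687) = 4.08 um

4.08


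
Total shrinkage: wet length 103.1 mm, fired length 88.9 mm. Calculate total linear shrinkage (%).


TS = (103.1 - 88.9) / 103.1 * 100 = 13.77%

13.77


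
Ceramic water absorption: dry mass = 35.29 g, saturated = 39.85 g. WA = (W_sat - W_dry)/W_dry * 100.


WA = (39.85 - 35.29) / 35.29 * 100 = 12.92%

12.92


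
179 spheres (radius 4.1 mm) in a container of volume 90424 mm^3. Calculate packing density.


V_sphere = 4/3*pi*4.1^3 = 288.6956 mm^3
Total V = 179*288.6956 = 51676.5124 mm^3
PD = 51676.5124 / 90424 = 0.571

0.571


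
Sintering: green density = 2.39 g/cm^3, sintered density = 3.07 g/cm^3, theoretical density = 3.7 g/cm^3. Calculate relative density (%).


Relative = 3.07 / 3.7 * 100 = 83.0%

83.0


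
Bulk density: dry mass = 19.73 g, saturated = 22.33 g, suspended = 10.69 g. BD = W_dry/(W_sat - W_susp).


BD = 19.73 / (22.33 - 10.69) = 19.73 / 11.64 = 1.695 g/cm^3

1.695


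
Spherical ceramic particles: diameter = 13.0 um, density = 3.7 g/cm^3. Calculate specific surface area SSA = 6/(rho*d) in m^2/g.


SSA = 6 / (3.7 * 13.0) = 0.125 m^2/g

0.125


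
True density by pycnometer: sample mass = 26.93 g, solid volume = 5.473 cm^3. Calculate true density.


TD = 26.93 / 5.473 = 4.921 g/cm^3

4.921


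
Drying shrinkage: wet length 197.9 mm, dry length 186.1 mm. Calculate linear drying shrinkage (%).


DS = (197.9 - 186.1) / 197.9 * 100 = 5.96%

5.96


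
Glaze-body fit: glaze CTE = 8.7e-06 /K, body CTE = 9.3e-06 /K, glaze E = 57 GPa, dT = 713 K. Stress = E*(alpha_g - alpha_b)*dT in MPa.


Stress = 57*1000*(8.7e-06 - 9.3e-06)*713 = -24.4 MPa

-24.4


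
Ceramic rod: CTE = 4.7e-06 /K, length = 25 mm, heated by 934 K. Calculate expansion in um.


dL = 4.7e-06 * 25 * 934 * 1000 = 109.745 um

109.745


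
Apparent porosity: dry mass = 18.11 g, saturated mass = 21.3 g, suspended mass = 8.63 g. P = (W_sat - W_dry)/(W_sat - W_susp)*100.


P = (21.3 - 18.11) / (21.3 - 8.63) * 100 = 3.19 / 12.67 * 100 = 25.2%

25.2


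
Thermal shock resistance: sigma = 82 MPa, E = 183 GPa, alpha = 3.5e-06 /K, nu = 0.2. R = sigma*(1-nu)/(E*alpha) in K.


R = 82*(1-0.2)/(183*1000*3.5e-06) = 102 K

102


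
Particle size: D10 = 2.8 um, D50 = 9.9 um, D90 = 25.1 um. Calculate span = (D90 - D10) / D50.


Span = (25.1 - 2.8) / 9.9 = 22.3 / 9.9 = 2.253

2.253


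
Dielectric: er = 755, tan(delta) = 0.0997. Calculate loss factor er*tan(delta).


Loss = 755 * 0.0997 = 75.274

75.274


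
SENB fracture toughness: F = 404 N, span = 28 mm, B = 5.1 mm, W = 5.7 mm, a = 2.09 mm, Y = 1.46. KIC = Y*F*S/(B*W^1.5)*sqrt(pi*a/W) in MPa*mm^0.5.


KIC = 1.46*404*28/(5.1*5.7^1.5)*sqrt(pi*2.09/5.7) = 255.4

255.4


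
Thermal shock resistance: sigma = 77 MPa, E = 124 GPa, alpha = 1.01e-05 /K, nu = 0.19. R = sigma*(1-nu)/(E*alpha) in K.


R = 77*(1-0.19)/(124*1000*1.01e-05) = 50 K

50


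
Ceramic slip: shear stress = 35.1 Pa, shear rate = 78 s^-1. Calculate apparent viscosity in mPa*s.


eta = tau/gamma * 1000 = 35.1/78 * 1000 = 450.0 mPa*s

450.0


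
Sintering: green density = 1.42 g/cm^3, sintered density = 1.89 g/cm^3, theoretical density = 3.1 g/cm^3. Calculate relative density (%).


Relative = 1.89 / 3.1 * 100 = 61.0%

61.0


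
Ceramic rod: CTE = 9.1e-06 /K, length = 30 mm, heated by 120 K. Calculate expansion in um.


dL = 9.1e-06 * 30 * 120 * 1000 = 32.76 um

32.76


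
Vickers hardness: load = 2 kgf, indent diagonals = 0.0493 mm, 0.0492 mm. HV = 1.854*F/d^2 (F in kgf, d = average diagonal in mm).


d_avg = (0.0493+0.0492)/2 = 0.04925 mm
HV = 1.854*2/0.04925^2 = 1529

1529


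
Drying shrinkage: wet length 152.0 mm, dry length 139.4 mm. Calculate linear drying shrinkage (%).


DS = (152.0 - 139.4) / 152.0 * 100 = 8.29%

8.29


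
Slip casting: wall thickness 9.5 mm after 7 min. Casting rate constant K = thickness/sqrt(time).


K = 9.5 / sqrt(7) = 9.5 / 2.6458 = 3.591 mm/min^0.5

3.591


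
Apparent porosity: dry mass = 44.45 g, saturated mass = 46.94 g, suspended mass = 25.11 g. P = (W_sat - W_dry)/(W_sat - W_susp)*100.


P = (46.94 - 44.45) / (46.94 - 25.11) * 100 = 2.49 / 21.83 * 100 = 11.4%

11.4


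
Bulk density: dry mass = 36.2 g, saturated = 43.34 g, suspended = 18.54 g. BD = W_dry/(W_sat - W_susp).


BD = 36.2 / (43.34 - 18.54) = 36.2 / 24.8 = 1.46 g/cm^3

1.46


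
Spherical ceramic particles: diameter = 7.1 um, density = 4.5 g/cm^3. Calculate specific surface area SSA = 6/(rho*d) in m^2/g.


SSA = 6 / (4.5 * 7.1) = 0.188 m^2/g

0.188


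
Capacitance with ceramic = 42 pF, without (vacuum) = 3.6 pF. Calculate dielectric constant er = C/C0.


er = 42 / 3.6 = 11.67

11.67


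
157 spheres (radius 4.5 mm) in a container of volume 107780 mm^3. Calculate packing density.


V_sphere = 4/3*pi*4.5^3 = 381.7035 mm^3
Total V = 157*381.7035 = 59927.4495 mm^3
PD = 59927.4495 / 107780 = 0.556

0.556


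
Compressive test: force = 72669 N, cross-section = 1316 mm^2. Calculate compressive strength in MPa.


CS = 72669 / 1316 = 55.2 MPa

55.2


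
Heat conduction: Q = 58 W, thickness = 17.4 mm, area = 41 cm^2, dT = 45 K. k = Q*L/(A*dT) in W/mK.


k = 58*17.4/1000/(41/10000*45) = 5.47 W/mK

5.47


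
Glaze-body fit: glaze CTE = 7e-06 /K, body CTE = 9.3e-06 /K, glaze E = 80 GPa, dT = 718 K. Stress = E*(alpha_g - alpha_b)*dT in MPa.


Stress = 80*1000*(7e-06 - 9.3e-06)*718 = -132.1 MPa

-132.1


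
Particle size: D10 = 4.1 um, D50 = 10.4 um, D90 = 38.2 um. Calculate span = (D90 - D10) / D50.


Span = (38.2 - 4.1) / 10.4 = 34.1 / 10.4 = 3.279

3.279


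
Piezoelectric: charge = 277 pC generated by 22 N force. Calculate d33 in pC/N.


d33 = 277 / 22 = 12.6 pC/N

12.6


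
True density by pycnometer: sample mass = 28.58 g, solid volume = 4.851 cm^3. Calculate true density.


TD = 28.58 / 4.851 = 5.892 g/cm^3

5.892


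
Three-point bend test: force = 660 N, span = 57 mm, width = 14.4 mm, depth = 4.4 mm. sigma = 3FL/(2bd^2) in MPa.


sigma = 3*660*57/(2*14.4*4.4^2) = 202.4 MPa

202.4


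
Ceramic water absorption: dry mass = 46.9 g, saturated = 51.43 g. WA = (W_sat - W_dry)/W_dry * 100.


WA = (51.43 - 46.9) / 46.9 * 100 = 9.66%

9.66


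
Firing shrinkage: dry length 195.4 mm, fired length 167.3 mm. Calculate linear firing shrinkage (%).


FS = (195.4 - 167.3) / 195.4 * 100 = 14.38%

14.38


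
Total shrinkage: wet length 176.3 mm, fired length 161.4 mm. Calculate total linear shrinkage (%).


TS = (176.3 - 161.4) / 176.3 * 100 = 8.45%

8.45


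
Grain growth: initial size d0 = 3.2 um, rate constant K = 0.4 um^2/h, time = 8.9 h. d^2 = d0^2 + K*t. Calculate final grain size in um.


d^2 = 3.2^2 + 0.4*8.9 = 13.8
d = sqrt(13.8) = 3.71 um

3.71


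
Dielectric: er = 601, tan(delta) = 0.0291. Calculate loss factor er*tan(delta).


Loss = 601 * 0.0291 = 17.489

17.489


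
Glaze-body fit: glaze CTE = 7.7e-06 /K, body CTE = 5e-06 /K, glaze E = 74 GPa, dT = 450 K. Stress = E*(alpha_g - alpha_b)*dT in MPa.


Stress = 74*1000*(7.7e-06 - 5e-06)*450 = 89.9 MPa

89.9


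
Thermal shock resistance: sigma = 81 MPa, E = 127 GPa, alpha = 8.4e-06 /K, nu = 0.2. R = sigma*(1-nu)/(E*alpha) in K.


R = 81*(1-0.2)/(127*1000*8.4e-06) = 61 K

61


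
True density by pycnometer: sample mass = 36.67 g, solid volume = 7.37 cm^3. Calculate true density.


TD = 36.67 / 7.37 = 4.976 g/cm^3

4.976


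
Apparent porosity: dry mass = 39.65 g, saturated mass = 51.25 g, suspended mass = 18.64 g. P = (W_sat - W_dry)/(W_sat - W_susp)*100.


P = (51.25 - 39.65) / (51.25 - 18.64) * 100 = 11.6 / 32.61 * 100 = 35.6%

35.6


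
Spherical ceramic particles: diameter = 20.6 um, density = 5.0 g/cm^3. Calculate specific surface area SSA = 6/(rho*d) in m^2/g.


SSA = 6 / (5.0 * 20.6) = 0.058 m^2/g

0.058


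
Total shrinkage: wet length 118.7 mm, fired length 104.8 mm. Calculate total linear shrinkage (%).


TS = (118.7 - 104.8) / 118.7 * 100 = 11.71%

11.71


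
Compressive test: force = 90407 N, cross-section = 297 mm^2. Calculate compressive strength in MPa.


CS = 90407 / 297 = 304.4 MPa

304.4


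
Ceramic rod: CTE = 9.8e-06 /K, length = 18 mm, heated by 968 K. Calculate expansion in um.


dL = 9.8e-06 * 18 * 968 * 1000 = 170.755 um

170.755


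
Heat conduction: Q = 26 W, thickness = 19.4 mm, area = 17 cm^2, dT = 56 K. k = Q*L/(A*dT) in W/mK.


k = 26*19.4/1000/(17/10000*56) = 5.3 W/mK

5.3


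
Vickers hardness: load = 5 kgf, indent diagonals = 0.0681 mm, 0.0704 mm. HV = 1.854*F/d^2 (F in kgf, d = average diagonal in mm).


d_avg = (0.0681+0.0704)/2 = 0.06925 mm
HV = 1.854*5/0.06925^2 = 1933

1933


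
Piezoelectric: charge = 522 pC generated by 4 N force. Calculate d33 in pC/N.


d33 = 522 / 4 = 130.5 pC/N

130.5


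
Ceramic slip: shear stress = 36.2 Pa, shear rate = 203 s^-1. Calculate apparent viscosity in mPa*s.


eta = tau/gamma * 1000 = 36.2/203 * 1000 = 178.3 mPa*s

178.3


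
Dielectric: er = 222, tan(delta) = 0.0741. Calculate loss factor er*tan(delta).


Loss = 222 * 0.0741 = 16.45

16.45


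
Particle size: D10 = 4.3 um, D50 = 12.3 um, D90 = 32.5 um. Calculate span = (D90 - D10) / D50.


Span = (32.5 - 4.3) / 12.3 = 28.2 / 12.3 = 2.293

2.293


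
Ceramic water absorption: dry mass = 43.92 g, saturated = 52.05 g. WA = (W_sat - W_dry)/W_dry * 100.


WA = (52.05 - 43.92) / 43.92 * 100 = 18.51%

18.51


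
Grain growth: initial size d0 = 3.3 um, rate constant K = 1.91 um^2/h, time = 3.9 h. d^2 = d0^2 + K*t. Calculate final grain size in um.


d^2 = 3.3^2 + 1.91*3.9 = 18.339
d = sqrt(18.339) = 4.28 um

4.28


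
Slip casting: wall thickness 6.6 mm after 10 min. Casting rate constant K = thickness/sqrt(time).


K = 6.6 / sqrt(10) = 6.6 / 3.1623 = 2.087 mm/min^0.5

2.087


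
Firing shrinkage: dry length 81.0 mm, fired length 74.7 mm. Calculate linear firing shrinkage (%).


FS = (81.0 - 74.7) / 81.0 * 100 = 7.78%

7.78


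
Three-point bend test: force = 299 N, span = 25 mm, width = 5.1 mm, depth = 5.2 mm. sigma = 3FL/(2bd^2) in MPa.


sigma = 3*299*25/(2*5.1*5.2^2) = 81.3 MPa

81.3


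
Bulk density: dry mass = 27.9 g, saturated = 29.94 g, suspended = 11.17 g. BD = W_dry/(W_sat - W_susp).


BD = 27.9 / (29.94 - 11.17) = 27.9 / 18.77 = 1.486 g/cm^3

1.486


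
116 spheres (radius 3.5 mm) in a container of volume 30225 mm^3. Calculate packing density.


V_sphere = 4/3*pi*3.5^3 = 179.5944 mm^3
Total V = 116*179.5944 = 20832.9504 mm^3
PD = 20832.9504 / 30225 = 0.689

0.689


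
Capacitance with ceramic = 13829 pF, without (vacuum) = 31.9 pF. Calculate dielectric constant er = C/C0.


er = 13829 / 31.9 = 433.51

433.51


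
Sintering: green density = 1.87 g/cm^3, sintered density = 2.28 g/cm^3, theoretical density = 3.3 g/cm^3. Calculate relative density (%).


Relative = 2.28 / 3.3 * 100 = 69.1%

69.1


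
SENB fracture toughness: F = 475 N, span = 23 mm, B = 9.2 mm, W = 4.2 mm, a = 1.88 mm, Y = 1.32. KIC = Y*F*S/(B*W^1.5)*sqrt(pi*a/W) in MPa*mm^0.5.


KIC = 1.32*475*23/(9.2*4.2^1.5)*sqrt(pi*1.88/4.2) = 215.95

215.95


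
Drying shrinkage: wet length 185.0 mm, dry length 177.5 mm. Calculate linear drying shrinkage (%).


DS = (185.0 - 177.5) / 185.0 * 100 = 4.05%

4.05


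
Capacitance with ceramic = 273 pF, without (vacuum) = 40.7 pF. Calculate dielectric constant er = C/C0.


er = 273 / 40.7 = 6.71

6.71


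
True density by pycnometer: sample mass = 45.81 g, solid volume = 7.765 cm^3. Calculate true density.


TD = 45.81 / 7.765 = 5.9 g/cm^3

5.9


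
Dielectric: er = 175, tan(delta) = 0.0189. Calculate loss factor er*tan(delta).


Loss = 175 * 0.0189 = 3.308

3.308


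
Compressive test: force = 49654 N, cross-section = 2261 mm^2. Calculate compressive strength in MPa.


CS = 49654 / 2261 = 22.0 MPa

22.0


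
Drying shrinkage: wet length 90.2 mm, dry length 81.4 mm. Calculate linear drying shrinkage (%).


DS = (90.2 - 81.4) / 90.2 * 100 = 9.76%

9.76


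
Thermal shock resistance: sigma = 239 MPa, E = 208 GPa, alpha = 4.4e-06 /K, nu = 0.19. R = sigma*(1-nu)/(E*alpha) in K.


R = 239*(1-0.19)/(208*1000*4.4e-06) = 212 K

212


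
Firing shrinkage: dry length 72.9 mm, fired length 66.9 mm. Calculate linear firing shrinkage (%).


FS = (72.9 - 66.9) / 72.9 * 100 = 8.23%

8.23


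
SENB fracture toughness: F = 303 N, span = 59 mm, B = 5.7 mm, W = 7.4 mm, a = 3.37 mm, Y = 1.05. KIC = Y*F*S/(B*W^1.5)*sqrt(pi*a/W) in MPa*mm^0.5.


KIC = 1.05*303*59/(5.7*7.4^1.5)*sqrt(pi*3.37/7.4) = 195.68

195.68


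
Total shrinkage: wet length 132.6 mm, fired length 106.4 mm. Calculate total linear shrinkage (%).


TS = (132.6 - 106.4) / 132.6 * 100 = 19.76%

19.76


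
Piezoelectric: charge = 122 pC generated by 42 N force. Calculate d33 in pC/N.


d33 = 122 / 42 = 2.9 pC/N

2.9


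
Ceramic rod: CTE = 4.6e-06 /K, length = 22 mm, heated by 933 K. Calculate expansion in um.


dL = 4.6e-06 * 22 * 933 * 1000 = 94.42 um

94.42


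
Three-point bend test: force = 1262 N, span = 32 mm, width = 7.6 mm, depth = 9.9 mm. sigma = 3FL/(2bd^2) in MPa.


sigma = 3*1262*32/(2*7.6*9.9^2) = 81.3 MPa

81.3


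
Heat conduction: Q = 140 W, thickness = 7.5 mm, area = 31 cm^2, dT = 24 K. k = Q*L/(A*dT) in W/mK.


k = 140*7.5/1000/(31/10000*24) = 14.11 W/mK

14.11


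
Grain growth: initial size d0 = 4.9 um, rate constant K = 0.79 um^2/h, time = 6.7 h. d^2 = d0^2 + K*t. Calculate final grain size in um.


d^2 = 4.9^2 + 0.79*6.7 = 29.303
d = sqrt(29.303) = 5.41 um

5.41


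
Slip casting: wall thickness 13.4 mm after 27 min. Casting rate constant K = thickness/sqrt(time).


K = 13.4 / sqrt(27) = 13.4 / 5.1962 = 2.579 mm/min^0.5

2.579


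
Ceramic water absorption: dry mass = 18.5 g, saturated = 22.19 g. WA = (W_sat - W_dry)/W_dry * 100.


WA = (22.19 - 18.5) / 18.5 * 100 = 19.95%

19.95


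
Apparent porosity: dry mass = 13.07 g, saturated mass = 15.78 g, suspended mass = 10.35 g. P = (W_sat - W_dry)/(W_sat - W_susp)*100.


P = (15.78 - 13.07) / (15.78 - 10.35) * 100 = 2.71 / 5.43 * 100 = 49.9%

49.9


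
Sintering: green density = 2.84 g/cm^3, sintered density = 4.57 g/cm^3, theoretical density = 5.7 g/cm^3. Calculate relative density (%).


Relative = 4.57 / 5.7 * 100 = 80.2%

80.2


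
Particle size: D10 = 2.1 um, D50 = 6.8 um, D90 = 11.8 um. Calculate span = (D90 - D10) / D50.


Span = (11.8 - 2.1) / 6.8 = 9.7 / 6.8 = 1.426

1.426


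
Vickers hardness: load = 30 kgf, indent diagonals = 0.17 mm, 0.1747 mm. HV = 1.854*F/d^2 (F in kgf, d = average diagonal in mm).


d_avg = (0.17+0.1747)/2 = 0.17235 mm
HV = 1.854*30/0.17235^2 = 1872

1872


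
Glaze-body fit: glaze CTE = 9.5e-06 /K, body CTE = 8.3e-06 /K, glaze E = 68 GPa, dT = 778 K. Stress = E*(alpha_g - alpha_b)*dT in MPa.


Stress = 68*1000*(9.5e-06 - 8.3e-06)*778 = 63.5 MPa

63.5


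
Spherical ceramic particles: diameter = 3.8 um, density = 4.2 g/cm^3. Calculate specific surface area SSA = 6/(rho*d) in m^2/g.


SSA = 6 / (4.2 * 3.8) = 0.376 m^2/g

0.376


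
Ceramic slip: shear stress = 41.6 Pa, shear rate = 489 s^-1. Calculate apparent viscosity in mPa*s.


eta = tau/gamma * 1000 = 41.6/489 * 1000 = 85.1 mPa*s

85.1


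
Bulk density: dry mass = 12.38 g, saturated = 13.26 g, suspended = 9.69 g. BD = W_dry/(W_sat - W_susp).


BD = 12.38 / (13.26 - 9.69) = 12.38 / 3.57 = 3.468 g/cm^3

3.468


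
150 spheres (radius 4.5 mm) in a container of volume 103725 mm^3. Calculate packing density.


V_sphere = 4/3*pi*4.5^3 = 381.7035 mm^3
Total V = 150*381.7035 = 57255.525 mm^3
PD = 57255.525 / 103725 = 0.552

0.552


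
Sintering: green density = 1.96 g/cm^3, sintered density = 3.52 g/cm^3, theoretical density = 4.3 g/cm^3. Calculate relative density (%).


Relative = 3.52 / 4.3 * 100 = 81.9%

81.9


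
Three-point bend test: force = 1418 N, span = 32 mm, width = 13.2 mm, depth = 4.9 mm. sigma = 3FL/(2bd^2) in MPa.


sigma = 3*1418*32/(2*13.2*4.9^2) = 214.8 MPa

214.8


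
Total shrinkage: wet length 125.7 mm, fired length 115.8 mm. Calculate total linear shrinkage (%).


TS = (125.7 - 115.8) / 125.7 * 100 = 7.88%

7.88


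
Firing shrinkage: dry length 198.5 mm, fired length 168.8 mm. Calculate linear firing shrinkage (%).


FS = (198.5 - 168.8) / 198.5 * 100 = 14.96%

14.96


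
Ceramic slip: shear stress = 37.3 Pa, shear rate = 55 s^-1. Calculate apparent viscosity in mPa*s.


eta = tau/gamma * 1000 = 37.3/55 * 1000 = 678.2 mPa*s

678.2


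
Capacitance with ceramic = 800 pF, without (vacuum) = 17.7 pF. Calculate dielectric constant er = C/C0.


er = 800 / 17.7 = 45.2

45.2


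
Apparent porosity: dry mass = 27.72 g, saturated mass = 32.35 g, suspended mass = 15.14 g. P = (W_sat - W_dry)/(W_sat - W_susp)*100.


P = (32.35 - 27.72) / (32.35 - 15.14) * 100 = 4.63 / 17.21 * 100 = 26.9%

26.9


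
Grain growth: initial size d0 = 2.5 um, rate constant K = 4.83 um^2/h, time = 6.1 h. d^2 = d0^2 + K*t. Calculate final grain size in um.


d^2 = 2.5^2 + 4.83*6.1 = 35.713
d = sqrt(35.713) = 5.98 um

5.98


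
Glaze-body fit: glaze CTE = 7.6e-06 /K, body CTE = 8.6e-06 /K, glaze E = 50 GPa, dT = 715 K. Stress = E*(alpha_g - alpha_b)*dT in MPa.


Stress = 50*1000*(7.6e-06 - 8.6e-06)*715 = -35.8 MPa

-35.8


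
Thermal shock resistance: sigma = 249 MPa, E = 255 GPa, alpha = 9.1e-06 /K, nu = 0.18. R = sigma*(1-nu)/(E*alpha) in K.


R = 249*(1-0.18)/(255*1000*9.1e-06) = 88 K

88


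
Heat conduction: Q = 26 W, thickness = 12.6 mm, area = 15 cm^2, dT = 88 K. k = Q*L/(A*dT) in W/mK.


k = 26*12.6/1000/(15/10000*88) = 2.48 W/mK

2.48


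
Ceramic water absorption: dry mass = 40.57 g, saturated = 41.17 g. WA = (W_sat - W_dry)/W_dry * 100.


WA = (41.17 - 40.57) / 40.57 * 100 = 1.48%

1.48


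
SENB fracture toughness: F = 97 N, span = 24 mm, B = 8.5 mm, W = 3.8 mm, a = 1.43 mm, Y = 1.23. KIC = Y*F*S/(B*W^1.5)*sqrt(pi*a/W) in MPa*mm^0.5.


KIC = 1.23*97*24/(8.5*3.8^1.5)*sqrt(pi*1.43/3.8) = 49.45

49.45


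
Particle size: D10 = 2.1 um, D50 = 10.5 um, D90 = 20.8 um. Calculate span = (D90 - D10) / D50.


Span = (20.8 - 2.1) / 10.5 = 18.7 / 10.5 = 1.781

1.781


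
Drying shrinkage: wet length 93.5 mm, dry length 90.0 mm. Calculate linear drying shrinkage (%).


DS = (93.5 - 90.0) / 93.5 * 100 = 3.74%

3.74


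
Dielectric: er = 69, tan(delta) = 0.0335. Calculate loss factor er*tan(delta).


Loss = 69 * 0.0335 = 2.312

2.312


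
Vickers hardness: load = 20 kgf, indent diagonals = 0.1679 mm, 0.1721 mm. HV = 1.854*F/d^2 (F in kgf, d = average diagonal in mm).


d_avg = (0.1679+0.1721)/2 = 0.17 mm
HV = 1.854*20/0.17^2 = 1283

1283


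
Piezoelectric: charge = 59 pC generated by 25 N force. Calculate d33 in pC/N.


d33 = 59 / 25 = 2.4 pC/N

2.4


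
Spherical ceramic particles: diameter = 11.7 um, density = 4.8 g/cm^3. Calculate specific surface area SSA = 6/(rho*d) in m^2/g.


SSA = 6 / (4.8 * 11.7) = 0.107 m^2/g

0.107


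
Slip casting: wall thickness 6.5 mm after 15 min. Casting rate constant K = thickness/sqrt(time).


K = 6.5 / sqrt(15) = 6.5 / 3.873 = 1.678 mm/min^0.5

1.678


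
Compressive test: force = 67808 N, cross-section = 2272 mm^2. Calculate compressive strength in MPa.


CS = 67808 / 2272 = 29.8 MPa

29.8


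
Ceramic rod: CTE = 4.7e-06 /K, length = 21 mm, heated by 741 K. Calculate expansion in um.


dL = 4.7e-06 * 21 * 741 * 1000 = 73.137 um

73.137


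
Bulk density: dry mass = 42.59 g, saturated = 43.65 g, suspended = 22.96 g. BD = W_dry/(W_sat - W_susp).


BD = 42.59 / (43.65 - 22.96) = 42.59 / 20.69 = 2.058 g/cm^3

2.058


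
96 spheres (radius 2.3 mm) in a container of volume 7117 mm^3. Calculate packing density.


V_sphere = 4/3*pi*2.3^3 = 50.965 mm^3
Total V = 96*50.965 = 4892.64 mm^3
PD = 4892.64 / 7117 = 0.687

0.687


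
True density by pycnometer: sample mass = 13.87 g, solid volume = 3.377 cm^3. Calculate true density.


TD = 13.87 / 3.377 = 4.107 g/cm^3

4.107


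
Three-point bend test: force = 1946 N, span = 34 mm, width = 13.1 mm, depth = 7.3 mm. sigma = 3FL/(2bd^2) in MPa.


sigma = 3*1946*34/(2*13.1*7.3^2) = 142.2 MPa

142.2


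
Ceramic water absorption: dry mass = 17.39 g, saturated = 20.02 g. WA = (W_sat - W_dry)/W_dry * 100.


WA = (20.02 - 17.39) / 17.39 * 100 = 15.12%

15.12


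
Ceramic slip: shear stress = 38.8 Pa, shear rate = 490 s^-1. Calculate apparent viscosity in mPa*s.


eta = tau/gamma * 1000 = 38.8/490 * 1000 = 79.2 mPa*s

79.2


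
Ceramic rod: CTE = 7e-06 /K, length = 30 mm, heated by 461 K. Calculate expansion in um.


dL = 7e-06 * 30 * 461 * 1000 = 96.81 um

96.81


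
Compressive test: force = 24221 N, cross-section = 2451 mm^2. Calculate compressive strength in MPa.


CS = 24221 / 2451 = 9.9 MPa

9.9


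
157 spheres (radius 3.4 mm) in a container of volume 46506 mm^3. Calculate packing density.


V_sphere = 4/3*pi*3.4^3 = 164.6362 mm^3
Total V = 157*164.6362 = 25847.8834 mm^3
PD = 25847.8834 / 46506 = 0.556

0.556


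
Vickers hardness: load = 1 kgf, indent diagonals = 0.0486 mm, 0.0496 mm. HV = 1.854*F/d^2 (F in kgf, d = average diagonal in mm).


d_avg = (0.0486+0.0496)/2 = 0.0491 mm
HV = 1.854*1/0.0491^2 = 769

769


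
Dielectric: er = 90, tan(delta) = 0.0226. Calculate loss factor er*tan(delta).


Loss = 90 * 0.0226 = 2.034

2.034


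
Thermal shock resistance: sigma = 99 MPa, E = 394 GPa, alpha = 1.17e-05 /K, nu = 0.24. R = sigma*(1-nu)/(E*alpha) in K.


R = 99*(1-0.24)/(394*1000*1.17e-05) = 16 K

16


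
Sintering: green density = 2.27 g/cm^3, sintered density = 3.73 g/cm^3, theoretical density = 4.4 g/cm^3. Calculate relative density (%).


Relative = 3.73 / 4.4 * 100 = 84.8%

84.8


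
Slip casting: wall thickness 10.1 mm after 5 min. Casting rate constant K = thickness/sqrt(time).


K = 10.1 / sqrt(5) = 10.1 / 2.2361 = 4.517 mm/min^0.5

4.517


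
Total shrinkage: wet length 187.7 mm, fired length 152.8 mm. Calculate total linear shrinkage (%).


TS = (187.7 - 152.8) / 187.7 * 100 = 18.59%

18.59


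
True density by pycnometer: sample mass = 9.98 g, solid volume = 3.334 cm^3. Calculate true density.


TD = 9.98 / 3.334 = 2.993 g/cm^3

2.993


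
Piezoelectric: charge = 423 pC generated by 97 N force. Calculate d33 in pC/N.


d33 = 423 / 97 = 4.4 pC/N

4.4


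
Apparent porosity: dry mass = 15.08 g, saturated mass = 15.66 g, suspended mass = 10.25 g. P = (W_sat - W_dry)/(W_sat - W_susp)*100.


P = (15.66 - 15.08) / (15.66 - 10.25) * 100 = 0.58 / 5.41 * 100 = 10.7%

10.7


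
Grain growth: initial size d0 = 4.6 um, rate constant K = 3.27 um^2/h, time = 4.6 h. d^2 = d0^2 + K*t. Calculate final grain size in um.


d^2 = 4.6^2 + 3.27*4.6 = 36.202
d = sqrt(36.202) = 6.02 um

6.02


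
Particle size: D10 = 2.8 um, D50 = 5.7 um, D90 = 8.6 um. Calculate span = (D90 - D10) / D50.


Span = (8.6 - 2.8) / 5.7 = 5.8 / 5.7 = 1.018

1.018


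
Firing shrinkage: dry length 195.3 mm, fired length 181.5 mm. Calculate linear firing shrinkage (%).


FS = (195.3 - 181.5) / 195.3 * 100 = 7.07%

7.07


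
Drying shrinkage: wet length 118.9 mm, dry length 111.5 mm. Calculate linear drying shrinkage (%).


DS = (118.9 - 111.5) / 118.9 * 100 = 6.22%

6.22


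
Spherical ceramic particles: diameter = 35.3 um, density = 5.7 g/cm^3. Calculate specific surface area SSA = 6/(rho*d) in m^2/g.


SSA = 6 / (5.7 * 35.3) = 0.03 m^2/g

0.03


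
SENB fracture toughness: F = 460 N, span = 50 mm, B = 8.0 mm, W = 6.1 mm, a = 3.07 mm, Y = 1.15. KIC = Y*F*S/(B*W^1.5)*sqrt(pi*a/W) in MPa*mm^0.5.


KIC = 1.15*460*50/(8.0*6.1^1.5)*sqrt(pi*3.07/6.1) = 275.94

275.94


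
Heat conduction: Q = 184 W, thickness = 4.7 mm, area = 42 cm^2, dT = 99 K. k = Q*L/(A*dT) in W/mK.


k = 184*4.7/1000/(42/10000*99) = 2.08 W/mK

2.08


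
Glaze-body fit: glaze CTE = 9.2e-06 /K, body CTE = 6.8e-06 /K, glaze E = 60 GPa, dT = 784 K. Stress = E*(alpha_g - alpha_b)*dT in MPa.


Stress = 60*1000*(9.2e-06 - 6.8e-06)*784 = 112.9 MPa

112.9


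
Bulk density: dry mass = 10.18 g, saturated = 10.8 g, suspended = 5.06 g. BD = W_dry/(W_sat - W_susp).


BD = 10.18 / (10.8 - 5.06) = 10.18 / 5.74 = 1.774 g/cm^3

1.774


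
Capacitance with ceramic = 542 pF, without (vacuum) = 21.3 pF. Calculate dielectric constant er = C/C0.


er = 542 / 21.3 = 25.45

25.45


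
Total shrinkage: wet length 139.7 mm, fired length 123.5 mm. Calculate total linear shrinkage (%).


TS = (139.7 - 123.5) / 139.7 * 100 = 11.6%

11.6


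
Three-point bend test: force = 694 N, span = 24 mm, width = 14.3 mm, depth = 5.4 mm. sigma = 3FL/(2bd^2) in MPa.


sigma = 3*694*24/(2*14.3*5.4^2) = 59.9 MPa

59.9


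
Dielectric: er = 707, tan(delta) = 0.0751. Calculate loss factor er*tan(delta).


Loss = 707 * 0.0751 = 53.096

53.096


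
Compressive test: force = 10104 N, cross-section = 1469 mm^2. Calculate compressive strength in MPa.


CS = 10104 / 1469 = 6.9 MPa

6.9


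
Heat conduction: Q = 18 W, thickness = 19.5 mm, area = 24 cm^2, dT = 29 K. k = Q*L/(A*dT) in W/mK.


k = 18*19.5/1000/(24/10000*29) = 5.04 W/mK

5.04


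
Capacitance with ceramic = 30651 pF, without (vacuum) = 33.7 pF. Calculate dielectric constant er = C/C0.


er = 30651 / 33.7 = 909.53

909.53


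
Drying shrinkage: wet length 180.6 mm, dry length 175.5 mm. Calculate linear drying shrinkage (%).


DS = (180.6 - 175.5) / 180.6 * 100 = 2.82%

2.82


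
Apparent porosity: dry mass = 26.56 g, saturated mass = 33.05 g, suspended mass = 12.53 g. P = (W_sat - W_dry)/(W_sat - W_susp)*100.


P = (33.05 - 26.56) / (33.05 - 12.53) * 100 = 6.49 / 20.52 * 100 = 31.6%

31.6


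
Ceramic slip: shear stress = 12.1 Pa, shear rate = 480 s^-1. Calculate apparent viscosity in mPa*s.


eta = tau/gamma * 1000 = 12.1/480 * 1000 = 25.2 mPa*s

25.2


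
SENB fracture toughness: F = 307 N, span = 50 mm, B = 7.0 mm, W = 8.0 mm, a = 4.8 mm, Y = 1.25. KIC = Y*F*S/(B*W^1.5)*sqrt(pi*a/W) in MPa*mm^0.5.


KIC = 1.25*307*50/(7.0*8.0^1.5)*sqrt(pi*4.8/8.0) = 166.32

166.32


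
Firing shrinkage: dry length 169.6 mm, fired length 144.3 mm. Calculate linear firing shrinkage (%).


FS = (169.6 - 144.3) / 169.6 * 100 = 14.92%

14.92


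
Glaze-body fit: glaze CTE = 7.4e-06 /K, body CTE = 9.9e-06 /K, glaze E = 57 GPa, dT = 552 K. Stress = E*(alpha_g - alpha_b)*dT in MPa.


Stress = 57*1000*(7.4e-06 - 9.9e-06)*552 = -78.7 MPa

-78.7


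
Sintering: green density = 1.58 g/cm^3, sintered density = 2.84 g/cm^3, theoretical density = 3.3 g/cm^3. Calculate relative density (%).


Relative = 2.84 / 3.3 * 100 = 86.1%

86.1


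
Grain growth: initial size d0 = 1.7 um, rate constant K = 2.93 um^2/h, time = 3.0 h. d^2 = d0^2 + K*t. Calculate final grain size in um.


d^2 = 1.7^2 + 2.93*3.0 = 11.68
d = sqrt(11.68) = 3.42 um

3.42


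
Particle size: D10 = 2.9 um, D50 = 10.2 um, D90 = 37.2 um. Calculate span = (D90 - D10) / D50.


Span = (37.2 - 2.9) / 10.2 = 34.3 / 10.2 = 3.363

3.363


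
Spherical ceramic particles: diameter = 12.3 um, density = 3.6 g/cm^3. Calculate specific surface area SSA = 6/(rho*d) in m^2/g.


SSA = 6 / (3.6 * 12.3) = 0.136 m^2/g

0.136


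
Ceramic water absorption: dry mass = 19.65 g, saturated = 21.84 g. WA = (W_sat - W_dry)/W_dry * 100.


WA = (21.84 - 19.65) / 19.65 * 100 = 11.15%

11.15


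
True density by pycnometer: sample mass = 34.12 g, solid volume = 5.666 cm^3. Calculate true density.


TD = 34.12 / 5.666 = 6.022 g/cm^3

6.022


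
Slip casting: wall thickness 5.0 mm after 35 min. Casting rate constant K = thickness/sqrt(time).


K = 5.0 / sqrt(35) = 5.0 / 5.9161 = 0.845 mm/min^0.5

0.845


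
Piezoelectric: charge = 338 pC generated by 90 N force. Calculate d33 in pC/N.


d33 = 338 / 90 = 3.8 pC/N

3.8


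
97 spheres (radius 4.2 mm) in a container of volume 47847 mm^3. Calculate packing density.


V_sphere = 4/3*pi*4.2^3 = 310.3391 mm^3
Total V = 97*310.3391 = 30102.8927 mm^3
PD = 30102.8927 / 47847 = 0.629

0.629


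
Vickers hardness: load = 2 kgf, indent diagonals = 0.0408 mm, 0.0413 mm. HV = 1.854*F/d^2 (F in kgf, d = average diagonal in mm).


d_avg = (0.0408+0.0413)/2 = 0.04105 mm
HV = 1.854*2/0.04105^2 = 2200

2200


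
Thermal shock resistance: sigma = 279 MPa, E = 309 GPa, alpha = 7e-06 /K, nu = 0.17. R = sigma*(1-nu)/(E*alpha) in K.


R = 279*(1-0.17)/(309*1000*7e-06) = 107 K

107


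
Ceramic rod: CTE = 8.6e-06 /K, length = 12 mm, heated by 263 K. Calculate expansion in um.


dL = 8.6e-06 * 12 * 263 * 1000 = 27.142 um

27.142


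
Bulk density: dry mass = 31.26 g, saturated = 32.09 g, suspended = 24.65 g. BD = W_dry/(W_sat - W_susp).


BD = 31.26 / (32.09 - 24.65) = 31.26 / 7.44 = 4.202 g/cm^3

4.202


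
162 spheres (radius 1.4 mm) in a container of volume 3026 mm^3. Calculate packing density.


V_sphere = 4/3*pi*1.4^3 = 11.494 mm^3
Total V = 162*11.494 = 1862.028 mm^3
PD = 1862.028 / 3026 = 0.615

0.615


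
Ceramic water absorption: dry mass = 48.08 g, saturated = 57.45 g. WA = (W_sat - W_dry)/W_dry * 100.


WA = (57.45 - 48.08) / 48.08 * 100 = 19.49%

19.49


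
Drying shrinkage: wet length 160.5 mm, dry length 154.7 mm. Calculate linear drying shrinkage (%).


DS = (160.5 - 154.7) / 160.5 * 100 = 3.61%

3.61


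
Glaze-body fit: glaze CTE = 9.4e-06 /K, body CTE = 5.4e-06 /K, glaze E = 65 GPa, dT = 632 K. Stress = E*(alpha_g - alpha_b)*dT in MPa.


Stress = 65*1000*(9.4e-06 - 5.4e-06)*632 = 164.3 MPa

164.3


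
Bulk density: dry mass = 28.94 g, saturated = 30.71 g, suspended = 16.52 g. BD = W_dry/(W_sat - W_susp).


BD = 28.94 / (30.71 - 16.52) = 28.94 / 14.19 = 2.039 g/cm^3

2.039


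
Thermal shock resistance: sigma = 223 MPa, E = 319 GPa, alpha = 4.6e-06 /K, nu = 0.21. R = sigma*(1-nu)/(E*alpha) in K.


R = 223*(1-0.21)/(319*1000*4.6e-06) = 120 K

120


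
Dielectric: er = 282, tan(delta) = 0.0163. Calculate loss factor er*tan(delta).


Loss = 282 * 0.0163 = 4.597

4.597


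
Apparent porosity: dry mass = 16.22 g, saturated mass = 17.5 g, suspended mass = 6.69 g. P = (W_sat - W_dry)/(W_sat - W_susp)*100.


P = (17.5 - 16.22) / (17.5 - 6.69) * 100 = 1.28 / 10.81 * 100 = 11.8%

11.8


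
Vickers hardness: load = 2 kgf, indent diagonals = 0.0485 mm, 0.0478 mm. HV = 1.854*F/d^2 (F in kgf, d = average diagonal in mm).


d_avg = (0.0485+0.0478)/2 = 0.04815 mm
HV = 1.854*2/0.04815^2 = 1599

1599


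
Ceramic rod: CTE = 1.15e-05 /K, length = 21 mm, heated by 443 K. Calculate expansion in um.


dL = 1.15e-05 * 21 * 443 * 1000 = 106.985 um

106.985


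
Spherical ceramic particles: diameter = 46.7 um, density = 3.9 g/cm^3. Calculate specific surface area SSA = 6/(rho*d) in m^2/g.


SSA = 6 / (3.9 * 46.7) = 0.033 m^2/g

0.033


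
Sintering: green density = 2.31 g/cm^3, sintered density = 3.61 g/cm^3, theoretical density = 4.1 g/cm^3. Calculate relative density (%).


Relative = 3.61 / 4.1 * 100 = 88.0%

88.0


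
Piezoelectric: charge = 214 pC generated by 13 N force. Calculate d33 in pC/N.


d33 = 214 / 13 = 16.5 pC/N

16.5


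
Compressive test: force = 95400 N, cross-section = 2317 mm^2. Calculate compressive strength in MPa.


CS = 95400 / 2317 = 41.2 MPa

41.2


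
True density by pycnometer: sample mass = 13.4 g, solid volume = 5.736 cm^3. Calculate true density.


TD = 13.4 / 5.736 = 2.336 g/cm^3

2.336


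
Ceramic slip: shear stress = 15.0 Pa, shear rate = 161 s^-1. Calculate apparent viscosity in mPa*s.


eta = tau/gamma * 1000 = 15.0/161 * 1000 = 93.2 mPa*s

93.2


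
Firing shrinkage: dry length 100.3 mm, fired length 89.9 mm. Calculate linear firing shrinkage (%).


FS = (100.3 - 89.9) / 100.3 * 100 = 10.37%

10.37


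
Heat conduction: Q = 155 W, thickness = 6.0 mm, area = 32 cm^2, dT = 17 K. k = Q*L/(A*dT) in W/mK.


k = 155*6.0/1000/(32/10000*17) = 17.1 W/mK

17.1


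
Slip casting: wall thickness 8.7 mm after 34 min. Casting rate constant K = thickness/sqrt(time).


K = 8.7 / sqrt(34) = 8.7 / 5.831 = 1.492 mm/min^0.5

1.492


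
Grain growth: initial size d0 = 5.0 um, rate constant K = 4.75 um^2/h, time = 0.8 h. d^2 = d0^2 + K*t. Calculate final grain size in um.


d^2 = 5.0^2 + 4.75*0.8 = 28.8
d = sqrt(28.8) = 5.37 um

5.37


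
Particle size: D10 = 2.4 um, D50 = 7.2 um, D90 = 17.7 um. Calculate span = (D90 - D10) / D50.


Span = (17.7 - 2.4) / 7.2 = 15.3 / 7.2 = 2.125

2.125


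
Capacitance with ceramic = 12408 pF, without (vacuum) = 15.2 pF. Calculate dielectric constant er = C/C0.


er = 12408 / 15.2 = 816.32

816.32


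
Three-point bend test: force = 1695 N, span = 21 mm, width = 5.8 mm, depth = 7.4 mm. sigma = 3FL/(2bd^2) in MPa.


sigma = 3*1695*21/(2*5.8*7.4^2) = 168.1 MPa

168.1


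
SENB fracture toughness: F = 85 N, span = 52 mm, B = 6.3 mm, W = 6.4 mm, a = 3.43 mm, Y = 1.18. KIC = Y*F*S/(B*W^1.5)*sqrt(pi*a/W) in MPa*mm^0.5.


KIC = 1.18*85*52/(6.3*6.4^1.5)*sqrt(pi*3.43/6.4) = 66.35

66.35
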